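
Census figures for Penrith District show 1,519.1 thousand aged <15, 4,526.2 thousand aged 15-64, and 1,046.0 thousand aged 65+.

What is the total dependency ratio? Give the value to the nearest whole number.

Total dependency ratio: 57

Total dependency ratio = (1,519.1 + 1,046.0) / 4,526.2 × 100 = 2,565.1 / 4,526.2 × 100 = 57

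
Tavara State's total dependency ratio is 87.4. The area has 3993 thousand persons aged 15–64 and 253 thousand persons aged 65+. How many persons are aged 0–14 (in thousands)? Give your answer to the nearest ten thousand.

Total dependency ratio = (youth + elderly) / working-age × 100
87.4 = (Y + 253) / 3993 × 100
⇒ 3240

Aged 0–14: 3240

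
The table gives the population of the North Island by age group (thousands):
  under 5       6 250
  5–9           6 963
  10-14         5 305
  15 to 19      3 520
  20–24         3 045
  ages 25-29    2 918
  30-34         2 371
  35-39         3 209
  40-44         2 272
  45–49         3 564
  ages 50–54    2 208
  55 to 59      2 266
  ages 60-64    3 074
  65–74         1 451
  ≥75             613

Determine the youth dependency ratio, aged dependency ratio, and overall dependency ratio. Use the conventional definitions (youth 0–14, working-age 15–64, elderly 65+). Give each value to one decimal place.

Youth dependency ratio: 65.1
Old-age dependency ratio: 7.3
Total dependency ratio: 72.4

0–14: 6 250 + 6 963 + 5 305 = 18 518
15–64: 3 520 + 3 045 + 2 918 + 2 371 + 3 209 + 2 272 + 3 564 + 2 208 + 2 266 + 3 074 = 28 447
65+: 1 451 + 613 = 2 064
Youth dependency ratio = 18 518 / 28 447 × 100 = 65.1
Old-age dependency ratio = 2 064 / 28 447 × 100 = 7.3
Total dependency ratio = (18 518 + 2 064) / 28 447 × 100 = 20 582 / 28 447 × 100 = 72.4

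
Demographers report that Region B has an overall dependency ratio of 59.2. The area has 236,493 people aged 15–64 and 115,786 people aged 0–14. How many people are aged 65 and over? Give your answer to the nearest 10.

Aged 65 and over: 24,220

Total dependency ratio = (youth + elderly) / working-age × 100
59.2 = (115,786 + E) / 236,493 × 100
⇒ 24,220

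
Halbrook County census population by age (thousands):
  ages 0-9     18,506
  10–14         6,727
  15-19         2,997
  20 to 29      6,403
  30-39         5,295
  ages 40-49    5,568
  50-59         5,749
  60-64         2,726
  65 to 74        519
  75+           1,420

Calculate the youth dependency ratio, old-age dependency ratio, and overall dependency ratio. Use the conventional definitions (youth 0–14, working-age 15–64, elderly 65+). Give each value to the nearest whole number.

0–14: 18,506 + 6,727 = 25,233
15–64: 2,997 + 6,403 + 5,295 + 5,568 + 5,749 + 2,726 = 28,738
65+: 519 + 1,420 = 1,939
Youth dependency ratio = 25,233 / 28,738 × 100 = 88
Old-age dependency ratio = 1,939 / 28,738 × 100 = 7
Total dependency ratio = (25,233 + 1,939) / 28,738 × 100 = 27,172 / 28,738 × 100 = 95

Youth dependency ratio: 88
Old-age dependency ratio: 7
Total dependency ratio: 95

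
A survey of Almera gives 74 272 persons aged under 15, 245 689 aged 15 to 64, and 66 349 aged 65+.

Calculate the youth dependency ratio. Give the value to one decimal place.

Youth dependency ratio: 30.2

Youth dependency ratio = 74 272 / 245 689 × 100 = 30.2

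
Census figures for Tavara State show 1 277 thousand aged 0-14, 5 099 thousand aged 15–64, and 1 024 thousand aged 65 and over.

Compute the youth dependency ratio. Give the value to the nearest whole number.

Youth dependency ratio = 1 277 / 5 099 × 100 = 25

Youth dependency ratio: 25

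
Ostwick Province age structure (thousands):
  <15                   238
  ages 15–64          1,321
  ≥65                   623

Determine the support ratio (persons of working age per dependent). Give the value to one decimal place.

Support ratio = 1,321 / (238 + 623) = 1,321 / 861 = 1.5

Support ratio: 1.5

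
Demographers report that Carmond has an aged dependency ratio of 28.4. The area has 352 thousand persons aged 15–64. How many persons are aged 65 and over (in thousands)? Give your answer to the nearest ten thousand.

Aged 65 and over: 100

Old-age dependency ratio = elderly / working-age × 100
28.4 = E / 352 × 100
⇒ 100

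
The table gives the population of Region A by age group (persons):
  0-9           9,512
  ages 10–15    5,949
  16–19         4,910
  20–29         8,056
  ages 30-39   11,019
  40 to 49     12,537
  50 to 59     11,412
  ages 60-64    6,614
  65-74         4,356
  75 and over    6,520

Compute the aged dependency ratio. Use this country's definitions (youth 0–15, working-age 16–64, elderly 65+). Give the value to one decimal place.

Old-age dependency ratio: 19.9

0–15: 9,512 + 5,949 = 15,461
16–64: 4,910 + 8,056 + 11,019 + 12,537 + 11,412 + 6,614 = 54,548
65+: 4,356 + 6,520 = 10,876
Old-age dependency ratio = 10,876 / 54,548 × 100 = 19.9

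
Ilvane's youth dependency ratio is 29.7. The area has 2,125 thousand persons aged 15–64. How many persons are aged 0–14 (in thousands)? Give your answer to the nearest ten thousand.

Youth dependency ratio = youth / working-age × 100
29.7 = Y / 2,125 × 100
⇒ 630

Aged 0–14: 630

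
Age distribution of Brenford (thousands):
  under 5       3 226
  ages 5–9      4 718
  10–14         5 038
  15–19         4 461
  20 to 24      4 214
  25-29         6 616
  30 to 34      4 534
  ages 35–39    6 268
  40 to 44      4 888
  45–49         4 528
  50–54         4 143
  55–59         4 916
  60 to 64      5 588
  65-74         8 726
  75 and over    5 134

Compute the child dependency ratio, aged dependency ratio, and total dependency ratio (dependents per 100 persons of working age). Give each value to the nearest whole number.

0–14: 3 226 + 4 718 + 5 038 = 12 982
15–64: 4 461 + 4 214 + 6 616 + 4 534 + 6 268 + 4 888 + 4 528 + 4 143 + 4 916 + 5 588 = 50 156
65+: 8 726 + 5 134 = 13 860
Youth dependency ratio = 12 982 / 50 156 × 100 = 26
Old-age dependency ratio = 13 860 / 50 156 × 100 = 28
Total dependency ratio = (12 982 + 13 860) / 50 156 × 100 = 26 842 / 50 156 × 100 = 54

Youth dependency ratio: 26
Old-age dependency ratio: 28
Total dependency ratio: 54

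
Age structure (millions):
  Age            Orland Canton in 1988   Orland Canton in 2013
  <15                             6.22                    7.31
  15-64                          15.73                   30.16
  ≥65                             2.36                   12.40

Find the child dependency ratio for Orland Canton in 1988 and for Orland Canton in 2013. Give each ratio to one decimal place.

Orland Canton in 1988: 39.5
Orland Canton in 2013: 24.2

Orland Canton in 1988: 6.22 / 15.73 × 100 = 39.5
Orland Canton in 2013: 7.31 / 30.16 × 100 = 24.2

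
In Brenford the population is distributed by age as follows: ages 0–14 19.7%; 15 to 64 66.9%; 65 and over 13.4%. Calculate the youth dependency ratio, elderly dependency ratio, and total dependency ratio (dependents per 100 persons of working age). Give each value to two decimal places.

Youth dependency ratio = 19.7 / 66.9 × 100 = 29.45
Old-age dependency ratio = 13.4 / 66.9 × 100 = 20.03
Total dependency ratio = (19.7 + 13.4) / 66.9 × 100 = 33.1 / 66.9 × 100 = 49.48

Youth dependency ratio: 29.45
Old-age dependency ratio: 20.03
Total dependency ratio: 49.48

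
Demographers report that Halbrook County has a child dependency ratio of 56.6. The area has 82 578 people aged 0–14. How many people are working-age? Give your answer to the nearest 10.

Working-age: 145 900

Youth dependency ratio = youth / working-age × 100
56.6 = 82 578 / W × 100
⇒ 145 900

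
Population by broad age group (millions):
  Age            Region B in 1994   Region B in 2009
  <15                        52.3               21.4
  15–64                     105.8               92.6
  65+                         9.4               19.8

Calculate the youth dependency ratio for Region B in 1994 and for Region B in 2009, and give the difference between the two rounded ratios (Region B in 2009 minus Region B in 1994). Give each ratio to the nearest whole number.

Region B in 1994: 49
Region B in 2009: 23
Difference: -26

Region B in 1994: 52.3 / 105.8 × 100 = 49
Region B in 2009: 21.4 / 92.6 × 100 = 23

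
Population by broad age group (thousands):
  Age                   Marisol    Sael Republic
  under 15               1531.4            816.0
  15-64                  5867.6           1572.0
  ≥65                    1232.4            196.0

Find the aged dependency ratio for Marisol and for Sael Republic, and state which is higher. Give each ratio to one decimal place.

Marisol: 21.0
Sael Republic: 12.5
Higher: Marisol

Marisol: 1232.4 / 5867.6 × 100 = 21.0
Sael Republic: 196.0 / 1572.0 × 100 = 12.5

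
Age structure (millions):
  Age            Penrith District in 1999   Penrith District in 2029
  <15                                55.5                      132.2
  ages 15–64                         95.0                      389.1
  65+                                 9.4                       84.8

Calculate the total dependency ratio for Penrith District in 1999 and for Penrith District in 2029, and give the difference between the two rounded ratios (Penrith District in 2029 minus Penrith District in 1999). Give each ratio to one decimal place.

Penrith District in 1999: (55.5 + 9.4) / 95.0 × 100 = 64.9 / 95.0 × 100 = 68.3
Penrith District in 2029: (132.2 + 84.8) / 389.1 × 100 = 217.0 / 389.1 × 100 = 55.8

Penrith District in 1999: 68.3
Penrith District in 2029: 55.8
Difference: -12.5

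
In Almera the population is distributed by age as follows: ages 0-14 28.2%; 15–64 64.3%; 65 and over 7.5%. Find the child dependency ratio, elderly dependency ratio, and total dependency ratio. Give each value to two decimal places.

Youth dependency ratio = 28.2 / 64.3 × 100 = 43.86
Old-age dependency ratio = 7.5 / 64.3 × 100 = 11.66
Total dependency ratio = (28.2 + 7.5) / 64.3 × 100 = 35.7 / 64.3 × 100 = 55.52

Youth dependency ratio: 43.86
Old-age dependency ratio: 11.66
Total dependency ratio: 55.52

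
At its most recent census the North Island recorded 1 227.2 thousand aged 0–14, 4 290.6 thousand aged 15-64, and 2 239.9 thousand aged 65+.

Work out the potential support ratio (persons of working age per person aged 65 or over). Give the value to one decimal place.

Potential support ratio: 1.9

Potential support ratio = 4 290.6 / 2 239.9 = 1.9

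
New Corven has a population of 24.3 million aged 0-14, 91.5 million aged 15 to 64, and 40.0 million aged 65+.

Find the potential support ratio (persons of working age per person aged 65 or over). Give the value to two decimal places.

Potential support ratio: 2.29

Potential support ratio = 91.5 / 40.0 = 2.29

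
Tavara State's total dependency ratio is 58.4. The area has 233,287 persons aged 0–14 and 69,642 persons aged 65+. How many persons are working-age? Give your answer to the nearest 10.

Working-age: 518,710

Total dependency ratio = (youth + elderly) / working-age × 100
58.4 = (233,287 + 69,642) / W × 100
⇒ 518,710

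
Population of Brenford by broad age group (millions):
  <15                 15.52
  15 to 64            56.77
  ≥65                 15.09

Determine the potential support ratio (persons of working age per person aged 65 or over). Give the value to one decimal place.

Potential support ratio: 3.8

Potential support ratio = 56.77 / 15.09 = 3.8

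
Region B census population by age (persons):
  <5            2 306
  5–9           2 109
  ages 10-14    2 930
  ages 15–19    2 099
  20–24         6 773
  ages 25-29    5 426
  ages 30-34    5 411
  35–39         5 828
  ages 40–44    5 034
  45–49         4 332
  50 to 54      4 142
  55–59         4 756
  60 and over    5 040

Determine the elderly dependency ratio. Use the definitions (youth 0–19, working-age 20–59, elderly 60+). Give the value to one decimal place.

0–19: 2 306 + 2 109 + 2 930 + 2 099 = 9 444
20–59: 6 773 + 5 426 + 5 411 + 5 828 + 5 034 + 4 332 + 4 142 + 4 756 = 41 702
60+: 5 040
Old-age dependency ratio = 5 040 / 41 702 × 100 = 12.1

Old-age dependency ratio: 12.1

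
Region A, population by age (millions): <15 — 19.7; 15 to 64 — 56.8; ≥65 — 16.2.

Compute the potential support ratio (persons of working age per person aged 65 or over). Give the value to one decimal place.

Potential support ratio: 3.5

Potential support ratio = 56.8 / 16.2 = 3.5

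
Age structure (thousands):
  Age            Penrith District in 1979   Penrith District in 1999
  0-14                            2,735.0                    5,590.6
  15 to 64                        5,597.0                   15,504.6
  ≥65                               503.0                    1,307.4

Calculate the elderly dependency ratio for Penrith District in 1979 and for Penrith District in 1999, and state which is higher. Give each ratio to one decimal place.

Penrith District in 1979: 503.0 / 5,597.0 × 100 = 9.0
Penrith District in 1999: 1,307.4 / 15,504.6 × 100 = 8.4

Penrith District in 1979: 9.0
Penrith District in 1999: 8.4
Higher: Penrith District in 1979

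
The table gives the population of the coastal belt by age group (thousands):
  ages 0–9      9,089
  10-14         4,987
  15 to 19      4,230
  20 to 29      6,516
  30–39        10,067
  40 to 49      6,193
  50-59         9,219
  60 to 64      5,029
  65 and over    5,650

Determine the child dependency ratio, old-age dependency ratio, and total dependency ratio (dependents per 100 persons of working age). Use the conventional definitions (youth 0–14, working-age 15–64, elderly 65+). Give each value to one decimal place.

0–14: 9,089 + 4,987 = 14,076
15–64: 4,230 + 6,516 + 10,067 + 6,193 + 9,219 + 5,029 = 41,254
65+: 5,650
Youth dependency ratio = 14,076 / 41,254 × 100 = 34.1
Old-age dependency ratio = 5,650 / 41,254 × 100 = 13.7
Total dependency ratio = (14,076 + 5,650) / 41,254 × 100 = 19,726 / 41,254 × 100 = 47.8

Youth dependency ratio: 34.1
Old-age dependency ratio: 13.7
Total dependency ratio: 47.8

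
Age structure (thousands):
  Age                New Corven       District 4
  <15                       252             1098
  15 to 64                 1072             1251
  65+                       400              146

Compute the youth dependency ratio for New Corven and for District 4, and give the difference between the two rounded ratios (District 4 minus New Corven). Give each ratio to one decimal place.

New Corven: 23.5
District 4: 87.8
Difference: +64.3

New Corven: 252 / 1072 × 100 = 23.5
District 4: 1098 / 1251 × 100 = 87.8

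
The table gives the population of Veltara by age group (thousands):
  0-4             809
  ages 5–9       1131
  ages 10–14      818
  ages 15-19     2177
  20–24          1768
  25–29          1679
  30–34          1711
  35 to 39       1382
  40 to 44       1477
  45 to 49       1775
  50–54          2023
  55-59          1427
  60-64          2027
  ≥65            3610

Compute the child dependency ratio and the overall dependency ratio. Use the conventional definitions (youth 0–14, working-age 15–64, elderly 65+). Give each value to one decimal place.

Youth dependency ratio: 15.8
Total dependency ratio: 36.5

0–14: 809 + 1131 + 818 = 2758
15–64: 2177 + 1768 + 1679 + 1711 + 1382 + 1477 + 1775 + 2023 + 1427 + 2027 = 17446
65+: 3610
Youth dependency ratio = 2758 / 17446 × 100 = 15.8
Total dependency ratio = (2758 + 3610) / 17446 × 100 = 6368 / 17446 × 100 = 36.5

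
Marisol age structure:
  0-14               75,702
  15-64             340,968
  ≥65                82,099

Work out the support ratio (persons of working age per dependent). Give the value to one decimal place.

Support ratio = 340,968 / (75,702 + 82,099) = 340,968 / 157,801 = 2.2

Support ratio: 2.2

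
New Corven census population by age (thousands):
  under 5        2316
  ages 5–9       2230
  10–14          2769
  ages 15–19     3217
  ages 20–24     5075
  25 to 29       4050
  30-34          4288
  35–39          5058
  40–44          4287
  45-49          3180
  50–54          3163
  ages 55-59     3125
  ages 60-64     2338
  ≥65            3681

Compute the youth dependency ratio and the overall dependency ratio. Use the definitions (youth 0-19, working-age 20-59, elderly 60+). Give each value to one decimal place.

0–19: 2316 + 2230 + 2769 + 3217 = 10532
20–59: 5075 + 4050 + 4288 + 5058 + 4287 + 3180 + 3163 + 3125 = 32226
60+: 2338 + 3681 = 6019
Youth dependency ratio = 10532 / 32226 × 100 = 32.7
Total dependency ratio = (10532 + 6019) / 32226 × 100 = 16551 / 32226 × 100 = 51.4

Youth dependency ratio: 32.7
Total dependency ratio: 51.4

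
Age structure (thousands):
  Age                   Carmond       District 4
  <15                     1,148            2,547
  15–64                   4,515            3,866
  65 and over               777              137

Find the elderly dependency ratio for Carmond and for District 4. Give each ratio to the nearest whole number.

Carmond: 777 / 4,515 × 100 = 17
District 4: 137 / 3,866 × 100 = 4

Carmond: 17
District 4: 4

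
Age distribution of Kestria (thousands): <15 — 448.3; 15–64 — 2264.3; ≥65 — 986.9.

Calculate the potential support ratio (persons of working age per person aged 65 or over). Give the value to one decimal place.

Potential support ratio = 2264.3 / 986.9 = 2.3

Potential support ratio: 2.3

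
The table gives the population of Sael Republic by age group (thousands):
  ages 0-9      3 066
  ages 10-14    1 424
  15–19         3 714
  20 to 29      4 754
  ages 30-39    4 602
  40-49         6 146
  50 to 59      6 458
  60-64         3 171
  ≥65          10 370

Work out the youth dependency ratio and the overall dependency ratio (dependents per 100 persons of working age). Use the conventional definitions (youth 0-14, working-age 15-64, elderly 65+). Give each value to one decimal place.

Youth dependency ratio: 15.6
Total dependency ratio: 51.5

0–14: 3 066 + 1 424 = 4 490
15–64: 3 714 + 4 754 + 4 602 + 6 146 + 6 458 + 3 171 = 28 845
65+: 10 370
Youth dependency ratio = 4 490 / 28 845 × 100 = 15.6
Total dependency ratio = (4 490 + 10 370) / 28 845 × 100 = 14 860 / 28 845 × 100 = 51.5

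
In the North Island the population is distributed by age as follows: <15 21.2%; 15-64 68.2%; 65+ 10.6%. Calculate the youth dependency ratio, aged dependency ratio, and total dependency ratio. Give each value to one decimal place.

Youth dependency ratio = 21.2 / 68.2 × 100 = 31.1
Old-age dependency ratio = 10.6 / 68.2 × 100 = 15.5
Total dependency ratio = (21.2 + 10.6) / 68.2 × 100 = 31.8 / 68.2 × 100 = 46.6

Youth dependency ratio: 31.1
Old-age dependency ratio: 15.5
Total dependency ratio: 46.6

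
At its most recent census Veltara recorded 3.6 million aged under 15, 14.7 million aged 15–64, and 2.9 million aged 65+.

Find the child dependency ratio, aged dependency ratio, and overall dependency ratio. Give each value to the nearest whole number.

Youth dependency ratio = 3.6 / 14.7 × 100 = 24
Old-age dependency ratio = 2.9 / 14.7 × 100 = 20
Total dependency ratio = (3.6 + 2.9) / 14.7 × 100 = 6.5 / 14.7 × 100 = 44

Youth dependency ratio: 24
Old-age dependency ratio: 20
Total dependency ratio: 44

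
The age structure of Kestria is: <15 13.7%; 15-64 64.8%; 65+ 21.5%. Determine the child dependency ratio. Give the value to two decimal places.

Youth dependency ratio = 13.7 / 64.8 × 100 = 21.14

Youth dependency ratio: 21.14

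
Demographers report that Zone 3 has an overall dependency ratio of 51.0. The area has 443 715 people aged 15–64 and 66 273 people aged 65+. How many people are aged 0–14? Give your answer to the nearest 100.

Total dependency ratio = (youth + elderly) / working-age × 100
51.0 = (Y + 66 273) / 443 715 × 100
⇒ 160 000

Aged 0–14: 160 000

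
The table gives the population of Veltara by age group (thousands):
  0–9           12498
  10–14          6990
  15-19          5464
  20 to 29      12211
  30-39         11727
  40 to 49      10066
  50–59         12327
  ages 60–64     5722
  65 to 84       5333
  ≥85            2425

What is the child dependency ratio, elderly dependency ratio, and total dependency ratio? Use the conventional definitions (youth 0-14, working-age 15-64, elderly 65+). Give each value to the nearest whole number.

Youth dependency ratio: 34
Old-age dependency ratio: 13
Total dependency ratio: 47

0–14: 12498 + 6990 = 19488
15–64: 5464 + 12211 + 11727 + 10066 + 12327 + 5722 = 57517
65+: 5333 + 2425 = 7758
Youth dependency ratio = 19488 / 57517 × 100 = 34
Old-age dependency ratio = 7758 / 57517 × 100 = 13
Total dependency ratio = (19488 + 7758) / 57517 × 100 = 27246 / 57517 × 100 = 47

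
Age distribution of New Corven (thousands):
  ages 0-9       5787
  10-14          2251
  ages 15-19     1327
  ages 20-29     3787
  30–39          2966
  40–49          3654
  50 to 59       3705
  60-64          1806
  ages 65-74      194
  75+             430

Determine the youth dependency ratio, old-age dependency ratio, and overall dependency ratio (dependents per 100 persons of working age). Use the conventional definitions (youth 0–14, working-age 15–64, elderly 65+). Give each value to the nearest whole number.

0–14: 5787 + 2251 = 8038
15–64: 1327 + 3787 + 2966 + 3654 + 3705 + 1806 = 17245
65+: 194 + 430 = 624
Youth dependency ratio = 8038 / 17245 × 100 = 47
Old-age dependency ratio = 624 / 17245 × 100 = 4
Total dependency ratio = (8038 + 624) / 17245 × 100 = 8662 / 17245 × 100 = 50

Youth dependency ratio: 47
Old-age dependency ratio: 4
Total dependency ratio: 50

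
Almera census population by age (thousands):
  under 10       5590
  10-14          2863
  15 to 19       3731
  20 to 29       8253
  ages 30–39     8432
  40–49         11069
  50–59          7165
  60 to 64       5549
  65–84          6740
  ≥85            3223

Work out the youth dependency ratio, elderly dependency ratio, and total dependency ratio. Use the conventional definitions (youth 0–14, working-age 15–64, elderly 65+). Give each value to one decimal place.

0–14: 5590 + 2863 = 8453
15–64: 3731 + 8253 + 8432 + 11069 + 7165 + 5549 = 44199
65+: 6740 + 3223 = 9963
Youth dependency ratio = 8453 / 44199 × 100 = 19.1
Old-age dependency ratio = 9963 / 44199 × 100 = 22.5
Total dependency ratio = (8453 + 9963) / 44199 × 100 = 18416 / 44199 × 100 = 41.7

Youth dependency ratio: 19.1
Old-age dependency ratio: 22.5
Total dependency ratio: 41.7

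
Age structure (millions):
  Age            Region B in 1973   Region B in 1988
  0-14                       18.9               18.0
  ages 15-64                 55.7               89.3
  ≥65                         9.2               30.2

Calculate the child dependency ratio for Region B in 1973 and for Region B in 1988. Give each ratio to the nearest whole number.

Region B in 1973: 34
Region B in 1988: 20

Region B in 1973: 18.9 / 55.7 × 100 = 34
Region B in 1988: 18.0 / 89.3 × 100 = 20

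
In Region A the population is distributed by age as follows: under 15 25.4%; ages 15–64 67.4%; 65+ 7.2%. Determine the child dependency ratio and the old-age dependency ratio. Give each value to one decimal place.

Youth dependency ratio: 37.7
Old-age dependency ratio: 10.7

Youth dependency ratio = 25.4 / 67.4 × 100 = 37.7
Old-age dependency ratio = 7.2 / 67.4 × 100 = 10.7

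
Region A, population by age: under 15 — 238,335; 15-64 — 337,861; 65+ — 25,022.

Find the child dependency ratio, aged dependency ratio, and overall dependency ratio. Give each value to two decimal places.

Youth dependency ratio: 70.54
Old-age dependency ratio: 7.41
Total dependency ratio: 77.95

Youth dependency ratio = 238,335 / 337,861 × 100 = 70.54
Old-age dependency ratio = 25,022 / 337,861 × 100 = 7.41
Total dependency ratio = (238,335 + 25,022) / 337,861 × 100 = 263,357 / 337,861 × 100 = 77.95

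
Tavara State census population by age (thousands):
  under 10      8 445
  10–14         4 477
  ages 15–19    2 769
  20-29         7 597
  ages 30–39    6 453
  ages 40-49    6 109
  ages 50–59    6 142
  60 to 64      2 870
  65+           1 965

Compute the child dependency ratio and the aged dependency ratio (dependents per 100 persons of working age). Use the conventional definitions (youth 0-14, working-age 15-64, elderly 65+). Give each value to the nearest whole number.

0–14: 8 445 + 4 477 = 12 922
15–64: 2 769 + 7 597 + 6 453 + 6 109 + 6 142 + 2 870 = 31 940
65+: 1 965
Youth dependency ratio = 12 922 / 31 940 × 100 = 40
Old-age dependency ratio = 1 965 / 31 940 × 100 = 6

Youth dependency ratio: 40
Old-age dependency ratio: 6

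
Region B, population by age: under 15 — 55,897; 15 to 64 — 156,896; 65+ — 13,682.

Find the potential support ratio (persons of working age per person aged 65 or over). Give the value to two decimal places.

Potential support ratio: 11.47

Potential support ratio = 156,896 / 13,682 = 11.47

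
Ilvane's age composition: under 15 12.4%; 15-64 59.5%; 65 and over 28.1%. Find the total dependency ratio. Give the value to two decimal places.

Total dependency ratio = (12.4 + 28.1) / 59.5 × 100 = 40.5 / 59.5 × 100 = 68.07

Total dependency ratio: 68.07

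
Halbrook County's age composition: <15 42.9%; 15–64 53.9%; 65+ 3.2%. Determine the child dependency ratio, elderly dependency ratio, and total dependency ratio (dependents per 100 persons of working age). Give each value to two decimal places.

Youth dependency ratio = 42.9 / 53.9 × 100 = 79.59
Old-age dependency ratio = 3.2 / 53.9 × 100 = 5.94
Total dependency ratio = (42.9 + 3.2) / 53.9 × 100 = 46.1 / 53.9 × 100 = 85.53

Youth dependency ratio: 79.59
Old-age dependency ratio: 5.94
Total dependency ratio: 85.53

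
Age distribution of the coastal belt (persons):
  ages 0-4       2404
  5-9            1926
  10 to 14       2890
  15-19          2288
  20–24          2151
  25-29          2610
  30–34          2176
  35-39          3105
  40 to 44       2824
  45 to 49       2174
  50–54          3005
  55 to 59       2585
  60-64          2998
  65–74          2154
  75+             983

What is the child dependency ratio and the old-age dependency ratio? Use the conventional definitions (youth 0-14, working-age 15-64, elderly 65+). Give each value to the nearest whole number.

0–14: 2404 + 1926 + 2890 = 7220
15–64: 2288 + 2151 + 2610 + 2176 + 3105 + 2824 + 2174 + 3005 + 2585 + 2998 = 25916
65+: 2154 + 983 = 3137
Youth dependency ratio = 7220 / 25916 × 100 = 28
Old-age dependency ratio = 3137 / 25916 × 100 = 12

Youth dependency ratio: 28
Old-age dependency ratio: 12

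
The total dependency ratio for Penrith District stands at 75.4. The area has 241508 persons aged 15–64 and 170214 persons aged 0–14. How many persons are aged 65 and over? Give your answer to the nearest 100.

Total dependency ratio = (youth + elderly) / working-age × 100
75.4 = (170214 + E) / 241508 × 100
⇒ 11900

Aged 65 and over: 11900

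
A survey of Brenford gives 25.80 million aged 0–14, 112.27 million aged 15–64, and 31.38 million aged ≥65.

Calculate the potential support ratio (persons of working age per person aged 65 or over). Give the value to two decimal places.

Potential support ratio: 3.58

Potential support ratio = 112.27 / 31.38 = 3.58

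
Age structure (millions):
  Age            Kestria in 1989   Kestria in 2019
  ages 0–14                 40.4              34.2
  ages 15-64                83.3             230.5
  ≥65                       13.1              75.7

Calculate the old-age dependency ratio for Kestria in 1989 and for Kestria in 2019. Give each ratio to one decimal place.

Kestria in 1989: 15.7
Kestria in 2019: 32.8

Kestria in 1989: 13.1 / 83.3 × 100 = 15.7
Kestria in 2019: 75.7 / 230.5 × 100 = 32.8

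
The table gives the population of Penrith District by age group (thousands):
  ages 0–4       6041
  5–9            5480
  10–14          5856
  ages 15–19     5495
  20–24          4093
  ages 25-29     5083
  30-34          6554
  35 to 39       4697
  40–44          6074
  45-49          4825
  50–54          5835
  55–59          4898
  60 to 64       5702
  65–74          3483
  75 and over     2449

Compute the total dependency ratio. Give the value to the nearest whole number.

Total dependency ratio: 44

0–14: 6041 + 5480 + 5856 = 17377
15–64: 5495 + 4093 + 5083 + 6554 + 4697 + 6074 + 4825 + 5835 + 4898 + 5702 = 53256
65+: 3483 + 2449 = 5932
Total dependency ratio = (17377 + 5932) / 53256 × 100 = 23309 / 53256 × 100 = 44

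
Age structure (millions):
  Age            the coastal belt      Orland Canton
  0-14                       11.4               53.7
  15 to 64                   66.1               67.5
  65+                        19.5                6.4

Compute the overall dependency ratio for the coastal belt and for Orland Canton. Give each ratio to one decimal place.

the coastal belt: 46.7
Orland Canton: 89.0

the coastal belt: (11.4 + 19.5) / 66.1 × 100 = 30.9 / 66.1 × 100 = 46.7
Orland Canton: (53.7 + 6.4) / 67.5 × 100 = 60.1 / 67.5 × 100 = 89.0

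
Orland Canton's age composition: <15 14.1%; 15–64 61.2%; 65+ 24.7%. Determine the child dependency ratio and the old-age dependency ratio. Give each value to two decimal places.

Youth dependency ratio: 23.04
Old-age dependency ratio: 40.36

Youth dependency ratio = 14.1 / 61.2 × 100 = 23.04
Old-age dependency ratio = 24.7 / 61.2 × 100 = 40.36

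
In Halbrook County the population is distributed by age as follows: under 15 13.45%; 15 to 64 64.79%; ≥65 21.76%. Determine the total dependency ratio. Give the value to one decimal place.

Total dependency ratio = (13.45 + 21.76) / 64.79 × 100 = 35.21 / 64.79 × 100 = 54.3

Total dependency ratio: 54.3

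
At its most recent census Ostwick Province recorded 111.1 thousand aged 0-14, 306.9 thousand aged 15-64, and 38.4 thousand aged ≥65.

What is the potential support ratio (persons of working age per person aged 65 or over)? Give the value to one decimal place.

Potential support ratio = 306.9 / 38.4 = 8.0

Potential support ratio: 8.0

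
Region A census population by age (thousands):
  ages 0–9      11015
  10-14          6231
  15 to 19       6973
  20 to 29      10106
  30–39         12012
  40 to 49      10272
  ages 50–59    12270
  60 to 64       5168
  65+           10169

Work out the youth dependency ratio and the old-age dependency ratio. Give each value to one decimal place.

Youth dependency ratio: 30.4
Old-age dependency ratio: 17.9

0–14: 11015 + 6231 = 17246
15–64: 6973 + 10106 + 12012 + 10272 + 12270 + 5168 = 56801
65+: 10169
Youth dependency ratio = 17246 / 56801 × 100 = 30.4
Old-age dependency ratio = 10169 / 56801 × 100 = 17.9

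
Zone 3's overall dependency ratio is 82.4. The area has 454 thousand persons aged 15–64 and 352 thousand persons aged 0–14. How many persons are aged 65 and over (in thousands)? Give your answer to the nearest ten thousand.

Total dependency ratio = (youth + elderly) / working-age × 100
82.4 = (352 + E) / 454 × 100
⇒ 20

Aged 65 and over: 20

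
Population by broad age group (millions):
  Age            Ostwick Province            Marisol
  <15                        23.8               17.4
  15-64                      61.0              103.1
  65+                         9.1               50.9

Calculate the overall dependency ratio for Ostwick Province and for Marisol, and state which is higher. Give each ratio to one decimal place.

Ostwick Province: (23.8 + 9.1) / 61.0 × 100 = 32.9 / 61.0 × 100 = 53.9
Marisol: (17.4 + 50.9) / 103.1 × 100 = 68.3 / 103.1 × 100 = 66.2

Ostwick Province: 53.9
Marisol: 66.2
Higher: Marisol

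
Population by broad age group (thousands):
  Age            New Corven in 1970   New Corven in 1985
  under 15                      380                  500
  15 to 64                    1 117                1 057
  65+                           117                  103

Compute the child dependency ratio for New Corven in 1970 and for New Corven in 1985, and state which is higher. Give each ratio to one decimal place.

New Corven in 1970: 34.0
New Corven in 1985: 47.3
Higher: New Corven in 1985

New Corven in 1970: 380 / 1 117 × 100 = 34.0
New Corven in 1985: 500 / 1 057 × 100 = 47.3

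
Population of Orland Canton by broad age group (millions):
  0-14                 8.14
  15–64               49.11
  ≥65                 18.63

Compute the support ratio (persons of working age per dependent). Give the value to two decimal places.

Support ratio: 1.83

Support ratio = 49.11 / (8.14 + 18.63) = 49.11 / 26.77 = 1.83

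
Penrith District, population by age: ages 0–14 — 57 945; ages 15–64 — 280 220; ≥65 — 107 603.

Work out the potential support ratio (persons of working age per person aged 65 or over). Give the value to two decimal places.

Potential support ratio = 280 220 / 107 603 = 2.60

Potential support ratio: 2.60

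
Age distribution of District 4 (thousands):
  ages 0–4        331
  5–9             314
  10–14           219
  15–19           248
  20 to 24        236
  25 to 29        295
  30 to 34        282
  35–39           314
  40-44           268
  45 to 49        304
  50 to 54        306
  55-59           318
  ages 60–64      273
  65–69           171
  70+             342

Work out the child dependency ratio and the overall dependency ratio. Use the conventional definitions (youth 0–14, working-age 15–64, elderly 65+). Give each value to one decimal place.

0–14: 331 + 314 + 219 = 864
15–64: 248 + 236 + 295 + 282 + 314 + 268 + 304 + 306 + 318 + 273 = 2 844
65+: 171 + 342 = 513
Youth dependency ratio = 864 / 2 844 × 100 = 30.4
Total dependency ratio = (864 + 513) / 2 844 × 100 = 1 377 / 2 844 × 100 = 48.4

Youth dependency ratio: 30.4
Total dependency ratio: 48.4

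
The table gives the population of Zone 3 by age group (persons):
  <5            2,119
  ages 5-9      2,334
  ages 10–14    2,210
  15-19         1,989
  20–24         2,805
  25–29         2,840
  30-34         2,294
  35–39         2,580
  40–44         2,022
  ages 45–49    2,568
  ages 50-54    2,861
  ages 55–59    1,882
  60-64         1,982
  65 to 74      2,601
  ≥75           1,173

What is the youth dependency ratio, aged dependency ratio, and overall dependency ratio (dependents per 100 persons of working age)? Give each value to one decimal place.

Youth dependency ratio: 28.0
Old-age dependency ratio: 15.8
Total dependency ratio: 43.8

0–14: 2,119 + 2,334 + 2,210 = 6,663
15–64: 1,989 + 2,805 + 2,840 + 2,294 + 2,580 + 2,022 + 2,568 + 2,861 + 1,882 + 1,982 = 23,823
65+: 2,601 + 1,173 = 3,774
Youth dependency ratio = 6,663 / 23,823 × 100 = 28.0
Old-age dependency ratio = 3,774 / 23,823 × 100 = 15.8
Total dependency ratio = (6,663 + 3,774) / 23,823 × 100 = 10,437 / 23,823 × 100 = 43.8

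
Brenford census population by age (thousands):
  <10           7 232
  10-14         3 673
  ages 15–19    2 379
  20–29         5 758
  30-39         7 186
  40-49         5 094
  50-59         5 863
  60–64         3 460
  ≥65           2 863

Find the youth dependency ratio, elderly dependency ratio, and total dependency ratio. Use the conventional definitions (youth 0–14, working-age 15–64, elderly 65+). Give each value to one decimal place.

Youth dependency ratio: 36.7
Old-age dependency ratio: 9.6
Total dependency ratio: 46.3

0–14: 7 232 + 3 673 = 10 905
15–64: 2 379 + 5 758 + 7 186 + 5 094 + 5 863 + 3 460 = 29 740
65+: 2 863
Youth dependency ratio = 10 905 / 29 740 × 100 = 36.7
Old-age dependency ratio = 2 863 / 29 740 × 100 = 9.6
Total dependency ratio = (10 905 + 2 863) / 29 740 × 100 = 13 768 / 29 740 × 100 = 46.3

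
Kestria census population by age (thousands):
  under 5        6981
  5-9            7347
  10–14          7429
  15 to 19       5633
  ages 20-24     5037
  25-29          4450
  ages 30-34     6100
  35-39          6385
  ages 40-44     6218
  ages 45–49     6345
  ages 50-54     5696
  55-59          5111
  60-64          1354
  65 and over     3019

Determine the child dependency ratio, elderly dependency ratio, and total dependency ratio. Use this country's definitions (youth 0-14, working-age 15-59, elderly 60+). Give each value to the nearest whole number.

0–14: 6981 + 7347 + 7429 = 21757
15–59: 5633 + 5037 + 4450 + 6100 + 6385 + 6218 + 6345 + 5696 + 5111 = 50975
60+: 1354 + 3019 = 4373
Youth dependency ratio = 21757 / 50975 × 100 = 43
Old-age dependency ratio = 4373 / 50975 × 100 = 9
Total dependency ratio = (21757 + 4373) / 50975 × 100 = 26130 / 50975 × 100 = 51

Youth dependency ratio: 43
Old-age dependency ratio: 9
Total dependency ratio: 51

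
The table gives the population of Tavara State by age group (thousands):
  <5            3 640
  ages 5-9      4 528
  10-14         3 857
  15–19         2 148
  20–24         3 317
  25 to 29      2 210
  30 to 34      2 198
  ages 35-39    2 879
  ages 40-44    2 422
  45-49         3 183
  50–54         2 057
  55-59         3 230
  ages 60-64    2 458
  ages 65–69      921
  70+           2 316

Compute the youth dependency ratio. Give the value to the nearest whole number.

0–14: 3 640 + 4 528 + 3 857 = 12 025
15–64: 2 148 + 3 317 + 2 210 + 2 198 + 2 879 + 2 422 + 3 183 + 2 057 + 3 230 + 2 458 = 26 102
65+: 921 + 2 316 = 3 237
Youth dependency ratio = 12 025 / 26 102 × 100 = 46

Youth dependency ratio: 46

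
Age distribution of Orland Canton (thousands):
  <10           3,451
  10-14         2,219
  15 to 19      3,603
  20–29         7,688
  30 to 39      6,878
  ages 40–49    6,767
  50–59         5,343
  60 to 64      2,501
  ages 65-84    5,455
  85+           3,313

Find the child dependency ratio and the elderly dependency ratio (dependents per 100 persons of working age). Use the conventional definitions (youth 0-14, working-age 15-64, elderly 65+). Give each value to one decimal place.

0–14: 3,451 + 2,219 = 5,670
15–64: 3,603 + 7,688 + 6,878 + 6,767 + 5,343 + 2,501 = 32,780
65+: 5,455 + 3,313 = 8,768
Youth dependency ratio = 5,670 / 32,780 × 100 = 17.3
Old-age dependency ratio = 8,768 / 32,780 × 100 = 26.7

Youth dependency ratio: 17.3
Old-age dependency ratio: 26.7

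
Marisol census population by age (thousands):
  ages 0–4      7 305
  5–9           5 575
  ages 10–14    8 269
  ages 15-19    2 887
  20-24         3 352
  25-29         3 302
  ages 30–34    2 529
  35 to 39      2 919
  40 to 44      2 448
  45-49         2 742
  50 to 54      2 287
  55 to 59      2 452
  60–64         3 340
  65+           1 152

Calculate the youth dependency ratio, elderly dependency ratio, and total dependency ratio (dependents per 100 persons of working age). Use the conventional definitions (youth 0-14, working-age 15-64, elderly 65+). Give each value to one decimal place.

0–14: 7 305 + 5 575 + 8 269 = 21 149
15–64: 2 887 + 3 352 + 3 302 + 2 529 + 2 919 + 2 448 + 2 742 + 2 287 + 2 452 + 3 340 = 28 258
65+: 1 152
Youth dependency ratio = 21 149 / 28 258 × 100 = 74.8
Old-age dependency ratio = 1 152 / 28 258 × 100 = 4.1
Total dependency ratio = (21 149 + 1 152) / 28 258 × 100 = 22 301 / 28 258 × 100 = 78.9

Youth dependency ratio: 74.8
Old-age dependency ratio: 4.1
Total dependency ratio: 78.9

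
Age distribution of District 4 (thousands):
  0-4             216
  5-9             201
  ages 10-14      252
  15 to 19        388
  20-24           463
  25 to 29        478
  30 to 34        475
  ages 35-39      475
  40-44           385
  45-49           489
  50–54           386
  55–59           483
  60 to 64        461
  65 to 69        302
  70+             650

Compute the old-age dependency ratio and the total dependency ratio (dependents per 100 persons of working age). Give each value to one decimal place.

Old-age dependency ratio: 21.2
Total dependency ratio: 36.2

0–14: 216 + 201 + 252 = 669
15–64: 388 + 463 + 478 + 475 + 475 + 385 + 489 + 386 + 483 + 461 = 4,483
65+: 302 + 650 = 952
Old-age dependency ratio = 952 / 4,483 × 100 = 21.2
Total dependency ratio = (669 + 952) / 4,483 × 100 = 1,621 / 4,483 × 100 = 36.2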